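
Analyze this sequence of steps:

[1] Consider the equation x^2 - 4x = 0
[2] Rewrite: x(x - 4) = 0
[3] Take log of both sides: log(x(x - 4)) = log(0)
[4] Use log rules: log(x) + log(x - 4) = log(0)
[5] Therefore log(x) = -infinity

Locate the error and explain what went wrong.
Step 3: Take log of both sides: log(x(x - 4)) = log(0)

Step 3 takes the logarithm of both sides, resulting in log(0) on the right side. The logarithm is only defined for positive numbers; log(0) is undefined (approaches negative infinity). This operation is invalid.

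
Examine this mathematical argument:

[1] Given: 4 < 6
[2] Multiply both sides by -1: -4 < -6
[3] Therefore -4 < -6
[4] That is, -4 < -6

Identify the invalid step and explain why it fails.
Step 2: Multiply both sides by -1: -4 < -6

Step 2 multiplies both sides by -1 but fails to reverse the inequality sign. When multiplying (or dividing) an inequality by a negative number, the direction must be reversed. Since 4 < 6, we should get -4 > -6, i.e., -4 > -6.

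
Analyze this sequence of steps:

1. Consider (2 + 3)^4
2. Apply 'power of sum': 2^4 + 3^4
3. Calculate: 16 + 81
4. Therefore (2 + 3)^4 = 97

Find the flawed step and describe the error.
Step 2: Apply 'power of sum': 2^4 + 3^4

Step 2 incorrectly applies a non-existent rule '(a+b)^n = a^n + b^n'. This is false in general. The correct expansion uses the binomial theorem. The actual value is (2 + 3)^4 = 5^4 = 625, not 97.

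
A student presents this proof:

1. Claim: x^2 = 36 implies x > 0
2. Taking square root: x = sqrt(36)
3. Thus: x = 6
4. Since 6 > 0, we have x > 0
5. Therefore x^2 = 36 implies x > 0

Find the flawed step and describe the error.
Step 2: Taking square root: x = sqrt(36)

Step 2 takes the square root and assumes the positive root only. The equation x^2 = 36 actually has two solutions: x = 6 and x = -6. The proof silently assumes x > 0 without justification, then uses this assumption to conclude x > 0, which is circular. The counterexample x = -6 shows the claim is false.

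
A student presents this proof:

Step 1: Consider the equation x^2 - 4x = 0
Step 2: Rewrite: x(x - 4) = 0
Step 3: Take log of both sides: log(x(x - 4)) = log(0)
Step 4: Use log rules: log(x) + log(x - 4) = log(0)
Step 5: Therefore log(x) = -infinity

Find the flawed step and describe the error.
Step 3: Take log of both sides: log(x(x - 4)) = log(0)

Step 3 takes the logarithm of both sides, resulting in log(0) on the right side. The logarithm is only defined for positive numbers; log(0) is undefined (approaches negative infinity). This operation is invalid.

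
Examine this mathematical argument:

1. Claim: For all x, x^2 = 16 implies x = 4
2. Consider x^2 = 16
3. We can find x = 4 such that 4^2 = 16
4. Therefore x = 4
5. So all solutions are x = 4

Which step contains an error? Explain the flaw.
Step 4: Therefore x = 4

Step 4 incorrectly concludes that x = 4 is the only solution. The proof shows that x = 4 is A solution (existence), but does not show it is the ONLY solution (uniqueness). In fact, x = -4 is also a solution since (-4)^2 = 16. Finding one solution doesn't prove there are no others.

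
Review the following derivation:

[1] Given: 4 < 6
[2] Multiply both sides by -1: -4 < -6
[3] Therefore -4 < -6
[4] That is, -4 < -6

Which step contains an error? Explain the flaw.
Step 2: Multiply both sides by -1: -4 < -6

Step 2 multiplies both sides by -1 but fails to reverse the inequality sign. When multiplying (or dividing) an inequality by a negative number, the direction must be reversed. Since 4 < 6, we should get -4 > -6, i.e., -4 > -6.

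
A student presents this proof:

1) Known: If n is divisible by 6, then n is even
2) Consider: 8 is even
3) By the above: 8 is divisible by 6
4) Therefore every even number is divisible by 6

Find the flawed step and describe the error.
Step 3: By the above: 8 is divisible by 6

Step 3 commits the fallacy of affirming the consequent. The known fact 'divisible by 6 → even' does NOT imply 'even → divisible by 6'. That would be the converse, which is false. For example, 8 is even but 8 ÷ 6 = 1.33, which is not an integer.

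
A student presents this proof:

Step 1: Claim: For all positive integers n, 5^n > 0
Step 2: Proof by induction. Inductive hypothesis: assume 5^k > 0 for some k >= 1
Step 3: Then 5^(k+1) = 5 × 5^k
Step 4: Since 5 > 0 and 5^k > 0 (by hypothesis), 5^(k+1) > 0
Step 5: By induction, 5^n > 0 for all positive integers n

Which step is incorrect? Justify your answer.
Step 5: By induction, 5^n > 0 for all positive integers n

Step 5 concludes the proof by induction, but no base case was ever established. A valid induction proof requires: (1) a base case proving 5^1 > 0, and (2) an inductive step showing IF 5^k > 0 THEN 5^(k+1) > 0. Steps 2-4 correctly establish the inductive step, but without the base case the conclusion in step 5 does not follow.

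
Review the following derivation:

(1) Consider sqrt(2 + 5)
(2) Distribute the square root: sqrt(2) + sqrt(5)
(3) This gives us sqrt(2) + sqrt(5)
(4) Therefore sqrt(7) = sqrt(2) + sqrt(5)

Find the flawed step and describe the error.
Step 2: Distribute the square root: sqrt(2) + sqrt(5)

Step 2 incorrectly 'distributes' the square root over addition. The square root function does not distribute: sqrt(a + b) ≠ sqrt(a) + sqrt(b). In fact, sqrt(2 + 5) = sqrt(7) ≈ 2.6458, while sqrt(2) + sqrt(5) ≈ 3.6503.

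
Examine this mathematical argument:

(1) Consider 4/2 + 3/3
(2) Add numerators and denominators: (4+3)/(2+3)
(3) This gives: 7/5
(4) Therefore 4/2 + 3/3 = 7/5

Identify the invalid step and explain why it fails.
Step 2: Add numerators and denominators: (4+3)/(2+3)

Step 2 incorrectly adds fractions by separately adding numerators and denominators. This is wrong. The correct method requires a common denominator: 4/2 + 3/3 = (4×3 + 3×2)/(2×3) = 18/6 = 3. The method used gives 7/5, which is different.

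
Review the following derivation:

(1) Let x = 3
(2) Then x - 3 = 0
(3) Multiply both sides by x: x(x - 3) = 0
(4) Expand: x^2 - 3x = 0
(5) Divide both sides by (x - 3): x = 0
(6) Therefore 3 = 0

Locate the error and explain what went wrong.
Step 5: Divide both sides by (x - 3): x = 0

Step 5 divides both sides by (x - 3). However, since x = 3, we have (x - 3) = 0. Division by zero is undefined, making this step invalid.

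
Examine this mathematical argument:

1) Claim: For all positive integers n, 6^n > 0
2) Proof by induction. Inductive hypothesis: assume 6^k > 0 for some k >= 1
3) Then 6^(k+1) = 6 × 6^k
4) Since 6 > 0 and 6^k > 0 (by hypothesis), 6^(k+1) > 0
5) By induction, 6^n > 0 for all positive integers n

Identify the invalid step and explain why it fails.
Step 5: By induction, 6^n > 0 for all positive integers n

Step 5 concludes the proof by induction, but no base case was ever established. A valid induction proof requires: (1) a base case proving 6^1 > 0, and (2) an inductive step showing IF 6^k > 0 THEN 6^(k+1) > 0. Steps 2-4 correctly establish the inductive step, but without the base case the conclusion in step 5 does not follow.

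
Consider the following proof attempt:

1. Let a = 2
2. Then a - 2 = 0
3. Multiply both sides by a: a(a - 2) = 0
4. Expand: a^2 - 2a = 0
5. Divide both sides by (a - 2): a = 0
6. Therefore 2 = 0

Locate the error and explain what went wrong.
Step 5: Divide both sides by (a - 2): a = 0

Step 5 divides both sides by (a - 2). However, since a = 2, we have (a - 2) = 0. Division by zero is undefined, making this step invalid.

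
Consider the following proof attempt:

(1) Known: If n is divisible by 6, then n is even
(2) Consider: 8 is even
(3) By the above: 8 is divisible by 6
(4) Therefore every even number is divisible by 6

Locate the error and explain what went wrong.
Step 3: By the above: 8 is divisible by 6

Step 3 commits the fallacy of affirming the consequent. The known fact 'divisible by 6 → even' does NOT imply 'even → divisible by 6'. That would be the converse, which is false. For example, 8 is even but 8 ÷ 6 = 1.33, which is not an integer.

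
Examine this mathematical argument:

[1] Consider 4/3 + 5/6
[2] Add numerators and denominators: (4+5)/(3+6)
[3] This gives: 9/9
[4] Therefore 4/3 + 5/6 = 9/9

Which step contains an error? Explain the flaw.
Step 2: Add numerators and denominators: (4+5)/(3+6)

Step 2 incorrectly adds fractions by separately adding numerators and denominators. This is wrong. The correct method requires a common denominator: 4/3 + 5/6 = (4×6 + 5×3)/(3×6) = 39/18 = 13/6. The method used gives 9/9, which is different.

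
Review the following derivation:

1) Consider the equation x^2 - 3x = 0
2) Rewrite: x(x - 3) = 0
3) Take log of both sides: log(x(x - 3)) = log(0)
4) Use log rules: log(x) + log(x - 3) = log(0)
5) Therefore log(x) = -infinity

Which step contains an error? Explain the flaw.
Step 3: Take log of both sides: log(x(x - 3)) = log(0)

Step 3 takes the logarithm of both sides, resulting in log(0) on the right side. The logarithm is only defined for positive numbers; log(0) is undefined (approaches negative infinity). This operation is invalid.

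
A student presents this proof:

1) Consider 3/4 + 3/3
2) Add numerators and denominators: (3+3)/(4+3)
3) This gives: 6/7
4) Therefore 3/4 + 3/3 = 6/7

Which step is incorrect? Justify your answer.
Step 2: Add numerators and denominators: (3+3)/(4+3)

Step 2 incorrectly adds fractions by separately adding numerators and denominators. This is wrong. The correct method requires a common denominator: 3/4 + 3/3 = (3×3 + 3×4)/(4×3) = 21/12 = 7/4. The method used gives 6/7, which is different.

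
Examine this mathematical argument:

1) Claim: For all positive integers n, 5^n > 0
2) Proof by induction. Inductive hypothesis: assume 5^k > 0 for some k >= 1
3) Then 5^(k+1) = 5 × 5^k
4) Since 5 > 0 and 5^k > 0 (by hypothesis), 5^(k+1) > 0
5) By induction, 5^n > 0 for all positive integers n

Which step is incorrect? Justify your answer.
Step 5: By induction, 5^n > 0 for all positive integers n

Step 5 concludes the proof by induction, but no base case was ever established. A valid induction proof requires: (1) a base case proving 5^1 > 0, and (2) an inductive step showing IF 5^k > 0 THEN 5^(k+1) > 0. Steps 2-4 correctly establish the inductive step, but without the base case the conclusion in step 5 does not follow.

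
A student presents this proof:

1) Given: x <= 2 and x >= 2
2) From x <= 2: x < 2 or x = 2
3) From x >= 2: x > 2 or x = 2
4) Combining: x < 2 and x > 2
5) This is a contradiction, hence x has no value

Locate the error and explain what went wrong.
Step 4: Combining: x < 2 and x > 2

Step 4 incorrectly combines the conditions. From x <= 2 and x >= 2, the intersection is x = 2. The error treats the 'or' cases as 'and' requirements. The correct conclusion is that x = 2 is the unique solution, not that no solution exists.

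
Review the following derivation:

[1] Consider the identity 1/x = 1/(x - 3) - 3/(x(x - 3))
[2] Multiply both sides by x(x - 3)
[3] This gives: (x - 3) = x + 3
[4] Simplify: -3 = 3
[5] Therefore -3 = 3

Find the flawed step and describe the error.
Step 3: This gives: (x - 3) = x + 3

Step 3 makes a sign error when clearing denominators. Multiplying -3/(x(x - 3)) by x(x - 3) gives -3, not +3. The correct result is (x - 3) = x - 3, which is trivially true, not (x - 3) = x + 3. (Step 1 is a valid identity: 1/(x - 3) - 3/(x(x - 3)) = (x - 3)/(x(x - 3)) = 1/x.)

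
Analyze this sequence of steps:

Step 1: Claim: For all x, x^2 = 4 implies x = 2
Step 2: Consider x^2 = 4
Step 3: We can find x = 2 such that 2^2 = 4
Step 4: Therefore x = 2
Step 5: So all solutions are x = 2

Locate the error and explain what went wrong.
Step 4: Therefore x = 2

Step 4 incorrectly concludes that x = 2 is the only solution. The proof shows that x = 2 is A solution (existence), but does not show it is the ONLY solution (uniqueness). In fact, x = -2 is also a solution since (-2)^2 = 4. Finding one solution doesn't prove there are no others.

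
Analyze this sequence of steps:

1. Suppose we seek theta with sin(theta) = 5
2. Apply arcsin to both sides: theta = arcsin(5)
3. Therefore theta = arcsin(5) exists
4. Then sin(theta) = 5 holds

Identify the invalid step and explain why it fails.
Step 2: Apply arcsin to both sides: theta = arcsin(5)

Step 2 applies arcsin to 5. However, arcsin(x) is only defined for x in [-1, 1] because sin(theta) can only produce values in that range. Since |5| > 1, arcsin(5) is undefined. There is no angle whose sine equals 5.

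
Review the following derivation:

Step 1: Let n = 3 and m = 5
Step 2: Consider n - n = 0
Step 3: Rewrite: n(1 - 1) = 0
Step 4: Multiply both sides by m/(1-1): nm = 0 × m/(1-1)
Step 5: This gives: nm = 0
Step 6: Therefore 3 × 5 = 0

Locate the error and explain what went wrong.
Step 4: Multiply both sides by m/(1-1): nm = 0 × m/(1-1)

Step 4 multiplies both sides by m/(1-1). However, 1-1 = 0, so this is multiplication by m/0, which is undefined. We cannot multiply by an undefined expression.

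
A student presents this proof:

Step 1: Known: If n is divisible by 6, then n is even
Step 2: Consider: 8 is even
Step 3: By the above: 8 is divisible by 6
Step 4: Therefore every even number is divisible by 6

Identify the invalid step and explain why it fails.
Step 3: By the above: 8 is divisible by 6

Step 3 commits the fallacy of affirming the consequent. The known fact 'divisible by 6 → even' does NOT imply 'even → divisible by 6'. That would be the converse, which is false. For example, 8 is even but 8 ÷ 6 = 1.33, which is not an integer.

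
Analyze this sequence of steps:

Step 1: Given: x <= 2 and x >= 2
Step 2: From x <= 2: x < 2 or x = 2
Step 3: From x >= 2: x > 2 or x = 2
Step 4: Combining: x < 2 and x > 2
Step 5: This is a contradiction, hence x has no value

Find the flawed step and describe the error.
Step 4: Combining: x < 2 and x > 2

Step 4 incorrectly combines the conditions. From x <= 2 and x >= 2, the intersection is x = 2. The error treats the 'or' cases as 'and' requirements. The correct conclusion is that x = 2 is the unique solution, not that no solution exists.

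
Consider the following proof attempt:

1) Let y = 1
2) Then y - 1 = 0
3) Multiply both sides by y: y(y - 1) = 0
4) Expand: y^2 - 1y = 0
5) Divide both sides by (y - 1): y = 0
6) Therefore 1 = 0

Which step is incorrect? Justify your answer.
Step 5: Divide both sides by (y - 1): y = 0

Step 5 divides both sides by (y - 1). However, since y = 1, we have (y - 1) = 0. Division by zero is undefined, making this step invalid.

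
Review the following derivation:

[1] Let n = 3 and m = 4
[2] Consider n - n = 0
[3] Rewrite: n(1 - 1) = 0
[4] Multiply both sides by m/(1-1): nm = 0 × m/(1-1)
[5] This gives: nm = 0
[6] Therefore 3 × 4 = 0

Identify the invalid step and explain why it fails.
Step 4: Multiply both sides by m/(1-1): nm = 0 × m/(1-1)

Step 4 multiplies both sides by m/(1-1). However, 1-1 = 0, so this is multiplication by m/0, which is undefined. We cannot multiply by an undefined expression.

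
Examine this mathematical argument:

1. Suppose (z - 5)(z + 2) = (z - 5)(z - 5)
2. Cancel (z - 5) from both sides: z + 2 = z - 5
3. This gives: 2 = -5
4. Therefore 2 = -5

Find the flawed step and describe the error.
Step 2: Cancel (z - 5) from both sides: z + 2 = z - 5

Step 2 cancels (z - 5) from both sides. This is only valid if (z - 5) ≠ 0, i.e., z ≠ 5. When z = 5, both sides equal zero regardless of the other factors. The correct approach requires considering z = 5 as a separate case.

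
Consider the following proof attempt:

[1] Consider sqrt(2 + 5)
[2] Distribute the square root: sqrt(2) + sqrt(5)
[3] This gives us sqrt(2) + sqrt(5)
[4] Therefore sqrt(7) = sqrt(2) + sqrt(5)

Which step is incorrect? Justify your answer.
Step 2: Distribute the square root: sqrt(2) + sqrt(5)

Step 2 incorrectly 'distributes' the square root over addition. The square root function does not distribute: sqrt(a + b) ≠ sqrt(a) + sqrt(b). In fact, sqrt(2 + 5) = sqrt(7) ≈ 2.6458, while sqrt(2) + sqrt(5) ≈ 3.6503.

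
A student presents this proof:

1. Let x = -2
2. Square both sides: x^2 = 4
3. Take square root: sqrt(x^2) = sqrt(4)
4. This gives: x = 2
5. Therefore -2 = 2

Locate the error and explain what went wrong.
Step 4: This gives: x = 2

Step 4 incorrectly states that sqrt(x^2) = x. The correct identity is sqrt(x^2) = |x|. Since x = -2 < 0, we have sqrt(x^2) = |-2| = 2, not x = -2.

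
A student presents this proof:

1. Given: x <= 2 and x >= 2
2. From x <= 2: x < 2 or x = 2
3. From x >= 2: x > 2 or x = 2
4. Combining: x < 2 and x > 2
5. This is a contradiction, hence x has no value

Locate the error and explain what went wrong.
Step 4: Combining: x < 2 and x > 2

Step 4 incorrectly combines the conditions. From x <= 2 and x >= 2, the intersection is x = 2. The error treats the 'or' cases as 'and' requirements. The correct conclusion is that x = 2 is the unique solution, not that no solution exists.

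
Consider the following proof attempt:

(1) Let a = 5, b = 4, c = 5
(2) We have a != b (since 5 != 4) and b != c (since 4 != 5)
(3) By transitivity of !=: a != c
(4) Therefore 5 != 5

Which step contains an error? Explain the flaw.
Step 3: By transitivity of !=: a != c

Step 3 incorrectly applies transitivity to the '!=' relation. Transitivity states: if a R b and b R c, then a R c. However, '!=' is not transitive. Counterexample: 5 != 4 and 4 != 5, but 5 = 5 (both equal 5). Transitivity holds for relations like <, <=, =, but not for !=.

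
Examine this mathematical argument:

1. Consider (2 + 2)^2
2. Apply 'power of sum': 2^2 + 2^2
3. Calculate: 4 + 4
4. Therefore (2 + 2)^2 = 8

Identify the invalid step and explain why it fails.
Step 2: Apply 'power of sum': 2^2 + 2^2

Step 2 incorrectly applies a non-existent rule '(a+b)^n = a^n + b^n'. This is false in general. The correct expansion uses the binomial theorem. The actual value is (2 + 2)^2 = 4^2 = 16, not 8.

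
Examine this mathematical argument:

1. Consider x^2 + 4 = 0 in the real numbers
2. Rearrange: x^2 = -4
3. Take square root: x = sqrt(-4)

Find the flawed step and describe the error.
Step 3: Take square root: x = sqrt(-4)

Step 3 takes the square root of -4, which is negative. In the real number system, the square root of a negative number is undefined. The equation x^2 + 4 = 0 has no real solutions. Square roots of negative numbers only exist in the complex numbers.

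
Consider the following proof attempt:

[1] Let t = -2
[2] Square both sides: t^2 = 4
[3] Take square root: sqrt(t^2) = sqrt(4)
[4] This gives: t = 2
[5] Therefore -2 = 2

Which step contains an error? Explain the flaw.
Step 4: This gives: t = 2

Step 4 incorrectly states that sqrt(t^2) = t. The correct identity is sqrt(t^2) = |t|. Since t = -2 < 0, we have sqrt(t^2) = |-2| = 2, not t = -2.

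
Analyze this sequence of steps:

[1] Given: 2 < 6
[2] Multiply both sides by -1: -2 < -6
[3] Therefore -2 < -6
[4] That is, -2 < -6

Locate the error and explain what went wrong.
Step 2: Multiply both sides by -1: -2 < -6

Step 2 multiplies both sides by -1 but fails to reverse the inequality sign. When multiplying (or dividing) an inequality by a negative number, the direction must be reversed. Since 2 < 6, we should get -2 > -6, i.e., -2 > -6.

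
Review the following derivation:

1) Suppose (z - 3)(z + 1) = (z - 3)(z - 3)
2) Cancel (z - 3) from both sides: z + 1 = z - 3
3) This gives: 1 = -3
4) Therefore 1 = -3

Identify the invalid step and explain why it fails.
Step 2: Cancel (z - 3) from both sides: z + 1 = z - 3

Step 2 cancels (z - 3) from both sides. This is only valid if (z - 3) ≠ 0, i.e., z ≠ 3. When z = 3, both sides equal zero regardless of the other factors. The correct approach requires considering z = 3 as a separate case.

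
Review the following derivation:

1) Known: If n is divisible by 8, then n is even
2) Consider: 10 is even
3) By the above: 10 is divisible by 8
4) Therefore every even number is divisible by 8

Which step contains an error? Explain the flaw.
Step 3: By the above: 10 is divisible by 8

Step 3 commits the fallacy of affirming the consequent. The known fact 'divisible by 8 → even' does NOT imply 'even → divisible by 8'. That would be the converse, which is false. For example, 10 is even but 10 ÷ 8 = 1.25, which is not an integer.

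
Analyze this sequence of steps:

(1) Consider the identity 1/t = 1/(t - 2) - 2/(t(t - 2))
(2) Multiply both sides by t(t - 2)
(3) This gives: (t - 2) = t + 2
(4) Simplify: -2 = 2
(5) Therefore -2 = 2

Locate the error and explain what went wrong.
Step 3: This gives: (t - 2) = t + 2

Step 3 makes a sign error when clearing denominators. Multiplying -2/(t(t - 2)) by t(t - 2) gives -2, not +2. The correct result is (t - 2) = t - 2, which is trivially true, not (t - 2) = t + 2. (Step 1 is a valid identity: 1/(t - 2) - 2/(t(t - 2)) = (t - 2)/(t(t - 2)) = 1/t.)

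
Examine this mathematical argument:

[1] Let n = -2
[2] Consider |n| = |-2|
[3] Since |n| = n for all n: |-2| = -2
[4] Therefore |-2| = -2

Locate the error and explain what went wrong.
Step 3: Since |n| = n for all n: |-2| = -2

Step 3 incorrectly states that |n| = n for all n. The correct definition is |n| = n when n >= 0, and |n| = -n when n < 0. Since -2 < 0, we have |-2| = -(-2) = 2, not -2.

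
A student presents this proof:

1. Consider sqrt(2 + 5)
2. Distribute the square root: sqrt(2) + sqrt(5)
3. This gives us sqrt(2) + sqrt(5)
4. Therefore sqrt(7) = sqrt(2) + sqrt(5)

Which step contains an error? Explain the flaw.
Step 2: Distribute the square root: sqrt(2) + sqrt(5)

Step 2 incorrectly 'distributes' the square root over addition. The square root function does not distribute: sqrt(a + b) ≠ sqrt(a) + sqrt(b). In fact, sqrt(2 + 5) = sqrt(7) ≈ 2.6458, while sqrt(2) + sqrt(5) ≈ 3.6503.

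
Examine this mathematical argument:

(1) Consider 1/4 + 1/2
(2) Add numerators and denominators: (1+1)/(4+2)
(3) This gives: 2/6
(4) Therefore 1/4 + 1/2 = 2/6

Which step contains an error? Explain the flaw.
Step 2: Add numerators and denominators: (1+1)/(4+2)

Step 2 incorrectly adds fractions by separately adding numerators and denominators. This is wrong. The correct method requires a common denominator: 1/4 + 1/2 = (1×2 + 1×4)/(4×2) = 6/8 = 3/4. The method used gives 2/6, which is different.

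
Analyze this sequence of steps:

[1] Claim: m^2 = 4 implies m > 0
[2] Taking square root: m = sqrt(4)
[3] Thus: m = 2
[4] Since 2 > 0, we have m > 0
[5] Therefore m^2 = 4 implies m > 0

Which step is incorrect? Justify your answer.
Step 2: Taking square root: m = sqrt(4)

Step 2 takes the square root and assumes the positive root only. The equation m^2 = 4 actually has two solutions: m = 2 and m = -2. The proof silently assumes m > 0 without justification, then uses this assumption to conclude m > 0, which is circular. The counterexample m = -2 shows the claim is false.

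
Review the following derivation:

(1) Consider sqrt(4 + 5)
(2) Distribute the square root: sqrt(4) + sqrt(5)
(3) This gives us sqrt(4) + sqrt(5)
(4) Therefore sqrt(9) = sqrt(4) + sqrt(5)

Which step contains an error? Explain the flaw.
Step 2: Distribute the square root: sqrt(4) + sqrt(5)

Step 2 incorrectly 'distributes' the square root over addition. The square root function does not distribute: sqrt(a + b) ≠ sqrt(a) + sqrt(b). In fact, sqrt(4 + 5) = sqrt(9) ≈ 3.0000, while sqrt(4) + sqrt(5) ≈ 4.2361.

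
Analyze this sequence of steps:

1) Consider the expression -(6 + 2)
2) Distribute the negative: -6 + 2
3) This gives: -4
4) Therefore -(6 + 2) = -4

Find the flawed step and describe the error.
Step 2: Distribute the negative: -6 + 2

Step 2 incorrectly distributes the negative sign. The correct distribution is -(6 + 2) = -6 - 2 = -8. The negative must be applied to both terms, not just the first. The error treats -(6 + 2) as -6 + 2, which equals -4 instead of -8.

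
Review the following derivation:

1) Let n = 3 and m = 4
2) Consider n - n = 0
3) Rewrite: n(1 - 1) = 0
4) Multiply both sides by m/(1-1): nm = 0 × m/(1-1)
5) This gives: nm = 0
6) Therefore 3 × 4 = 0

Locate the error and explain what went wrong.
Step 4: Multiply both sides by m/(1-1): nm = 0 × m/(1-1)

Step 4 multiplies both sides by m/(1-1). However, 1-1 = 0, so this is multiplication by m/0, which is undefined. We cannot multiply by an undefined expression.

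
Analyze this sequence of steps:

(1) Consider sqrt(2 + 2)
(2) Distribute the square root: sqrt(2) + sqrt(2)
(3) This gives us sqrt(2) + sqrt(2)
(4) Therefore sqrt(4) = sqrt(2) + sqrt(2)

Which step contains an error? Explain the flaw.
Step 2: Distribute the square root: sqrt(2) + sqrt(2)

Step 2 incorrectly 'distributes' the square root over addition. The square root function does not distribute: sqrt(a + b) ≠ sqrt(a) + sqrt(b). In fact, sqrt(2 + 2) = sqrt(4) ≈ 2.0000, while sqrt(2) + sqrt(2) ≈ 2.8284.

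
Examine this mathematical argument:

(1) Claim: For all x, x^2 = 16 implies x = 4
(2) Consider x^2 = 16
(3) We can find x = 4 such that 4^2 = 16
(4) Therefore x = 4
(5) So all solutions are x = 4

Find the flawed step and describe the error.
Step 4: Therefore x = 4

Step 4 incorrectly concludes that x = 4 is the only solution. The proof shows that x = 4 is A solution (existence), but does not show it is the ONLY solution (uniqueness). In fact, x = -4 is also a solution since (-4)^2 = 16. Finding one solution doesn't prove there are no others.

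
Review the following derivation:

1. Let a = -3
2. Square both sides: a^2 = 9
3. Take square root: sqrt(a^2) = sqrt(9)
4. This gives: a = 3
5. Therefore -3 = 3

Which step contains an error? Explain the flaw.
Step 4: This gives: a = 3

Step 4 incorrectly states that sqrt(a^2) = a. The correct identity is sqrt(a^2) = |a|. Since a = -3 < 0, we have sqrt(a^2) = |-3| = 3, not a = -3.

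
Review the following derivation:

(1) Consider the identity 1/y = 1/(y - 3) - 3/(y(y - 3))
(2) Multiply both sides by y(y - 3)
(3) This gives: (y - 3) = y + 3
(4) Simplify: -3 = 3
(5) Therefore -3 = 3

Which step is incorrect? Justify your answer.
Step 3: This gives: (y - 3) = y + 3

Step 3 makes a sign error when clearing denominators. Multiplying -3/(y(y - 3)) by y(y - 3) gives -3, not +3. The correct result is (y - 3) = y - 3, which is trivially true, not (y - 3) = y + 3. (Step 1 is a valid identity: 1/(y - 3) - 3/(y(y - 3)) = (y - 3)/(y(y - 3)) = 1/y.)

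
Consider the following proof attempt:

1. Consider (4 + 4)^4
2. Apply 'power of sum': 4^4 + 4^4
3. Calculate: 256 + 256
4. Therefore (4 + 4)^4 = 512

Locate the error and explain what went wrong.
Step 2: Apply 'power of sum': 4^4 + 4^4

Step 2 incorrectly applies a non-existent rule '(a+b)^n = a^n + b^n'. This is false in general. The correct expansion uses the binomial theorem. The actual value is (4 + 4)^4 = 8^4 = 4096, not 512.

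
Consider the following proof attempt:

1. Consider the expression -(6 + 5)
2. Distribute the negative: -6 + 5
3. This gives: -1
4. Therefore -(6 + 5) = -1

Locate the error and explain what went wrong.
Step 2: Distribute the negative: -6 + 5

Step 2 incorrectly distributes the negative sign. The correct distribution is -(6 + 5) = -6 - 5 = -11. The negative must be applied to both terms, not just the first. The error treats -(6 + 5) as -6 + 5, which equals -1 instead of -11.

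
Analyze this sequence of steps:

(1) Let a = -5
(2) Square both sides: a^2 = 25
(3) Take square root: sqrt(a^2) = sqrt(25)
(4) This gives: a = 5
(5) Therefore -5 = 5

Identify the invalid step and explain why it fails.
Step 4: This gives: a = 5

Step 4 incorrectly states that sqrt(a^2) = a. The correct identity is sqrt(a^2) = |a|. Since a = -5 < 0, we have sqrt(a^2) = |-5| = 5, not a = -5.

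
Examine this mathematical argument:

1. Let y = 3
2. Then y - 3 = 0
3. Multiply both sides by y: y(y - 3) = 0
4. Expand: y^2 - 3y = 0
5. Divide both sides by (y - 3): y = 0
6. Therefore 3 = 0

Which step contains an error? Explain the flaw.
Step 5: Divide both sides by (y - 3): y = 0

Step 5 divides both sides by (y - 3). However, since y = 3, we have (y - 3) = 0. Division by zero is undefined, making this step invalid.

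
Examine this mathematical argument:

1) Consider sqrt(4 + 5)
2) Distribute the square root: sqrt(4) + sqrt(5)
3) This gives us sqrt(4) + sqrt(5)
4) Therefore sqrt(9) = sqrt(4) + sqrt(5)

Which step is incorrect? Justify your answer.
Step 2: Distribute the square root: sqrt(4) + sqrt(5)

Step 2 incorrectly 'distributes' the square root over addition. The square root function does not distribute: sqrt(a + b) ≠ sqrt(a) + sqrt(b). In fact, sqrt(4 + 5) = sqrt(9) ≈ 3.0000, while sqrt(4) + sqrt(5) ≈ 4.2361.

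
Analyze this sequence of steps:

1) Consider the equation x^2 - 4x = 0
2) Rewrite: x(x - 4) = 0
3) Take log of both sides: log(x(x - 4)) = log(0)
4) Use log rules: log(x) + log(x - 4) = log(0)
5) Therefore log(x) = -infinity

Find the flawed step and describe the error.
Step 3: Take log of both sides: log(x(x - 4)) = log(0)

Step 3 takes the logarithm of both sides, resulting in log(0) on the right side. The logarithm is only defined for positive numbers; log(0) is undefined (approaches negative infinity). This operation is invalid.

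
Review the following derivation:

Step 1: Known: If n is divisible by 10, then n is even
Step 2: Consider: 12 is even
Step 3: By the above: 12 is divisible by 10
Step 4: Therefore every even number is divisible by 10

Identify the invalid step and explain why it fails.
Step 3: By the above: 12 is divisible by 10

Step 3 commits the fallacy of affirming the consequent. The known fact 'divisible by 10 → even' does NOT imply 'even → divisible by 10'. That would be the converse, which is false. For example, 12 is even but 12 ÷ 10 = 1.20, which is not an integer.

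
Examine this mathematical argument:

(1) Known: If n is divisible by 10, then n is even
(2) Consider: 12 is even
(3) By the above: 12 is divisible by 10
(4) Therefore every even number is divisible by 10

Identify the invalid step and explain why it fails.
Step 3: By the above: 12 is divisible by 10

Step 3 commits the fallacy of affirming the consequent. The known fact 'divisible by 10 → even' does NOT imply 'even → divisible by 10'. That would be the converse, which is false. For example, 12 is even but 12 ÷ 10 = 1.20, which is not an integer.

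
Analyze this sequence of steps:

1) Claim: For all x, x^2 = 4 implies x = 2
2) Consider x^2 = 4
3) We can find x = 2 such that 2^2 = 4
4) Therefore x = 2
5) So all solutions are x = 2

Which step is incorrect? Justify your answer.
Step 4: Therefore x = 2

Step 4 incorrectly concludes that x = 2 is the only solution. The proof shows that x = 2 is A solution (existence), but does not show it is the ONLY solution (uniqueness). In fact, x = -2 is also a solution since (-2)^2 = 4. Finding one solution doesn't prove there are no others.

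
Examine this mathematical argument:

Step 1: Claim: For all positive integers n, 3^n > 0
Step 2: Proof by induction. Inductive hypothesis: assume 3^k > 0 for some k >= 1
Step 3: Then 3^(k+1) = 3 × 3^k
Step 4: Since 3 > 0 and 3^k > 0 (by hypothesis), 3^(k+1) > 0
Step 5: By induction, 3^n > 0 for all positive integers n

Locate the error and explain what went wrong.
Step 5: By induction, 3^n > 0 for all positive integers n

Step 5 concludes the proof by induction, but no base case was ever established. A valid induction proof requires: (1) a base case proving 3^1 > 0, and (2) an inductive step showing IF 3^k > 0 THEN 3^(k+1) > 0. Steps 2-4 correctly establish the inductive step, but without the base case the conclusion in step 5 does not follow.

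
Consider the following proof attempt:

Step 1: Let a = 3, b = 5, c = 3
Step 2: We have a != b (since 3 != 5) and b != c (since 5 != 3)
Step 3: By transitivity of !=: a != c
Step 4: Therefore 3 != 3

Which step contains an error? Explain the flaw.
Step 3: By transitivity of !=: a != c

Step 3 incorrectly applies transitivity to the '!=' relation. Transitivity states: if a R b and b R c, then a R c. However, '!=' is not transitive. Counterexample: 3 != 5 and 5 != 3, but 3 = 3 (both equal 3). Transitivity holds for relations like <, <=, =, but not for !=.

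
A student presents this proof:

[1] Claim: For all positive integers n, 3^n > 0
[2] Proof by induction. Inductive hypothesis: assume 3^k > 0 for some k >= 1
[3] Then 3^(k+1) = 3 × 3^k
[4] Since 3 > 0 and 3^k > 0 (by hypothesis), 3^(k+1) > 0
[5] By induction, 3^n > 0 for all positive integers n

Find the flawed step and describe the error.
Step 5: By induction, 3^n > 0 for all positive integers n

Step 5 concludes the proof by induction, but no base case was ever established. A valid induction proof requires: (1) a base case proving 3^1 > 0, and (2) an inductive step showing IF 3^k > 0 THEN 3^(k+1) > 0. Steps 2-4 correctly establish the inductive step, but without the base case the conclusion in step 5 does not follow.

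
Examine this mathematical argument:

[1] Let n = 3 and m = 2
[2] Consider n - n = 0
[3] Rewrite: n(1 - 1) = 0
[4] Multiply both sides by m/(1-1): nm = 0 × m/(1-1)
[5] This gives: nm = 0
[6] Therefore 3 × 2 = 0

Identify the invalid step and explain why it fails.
Step 4: Multiply both sides by m/(1-1): nm = 0 × m/(1-1)

Step 4 multiplies both sides by m/(1-1). However, 1-1 = 0, so this is multiplication by m/0, which is undefined. We cannot multiply by an undefined expression.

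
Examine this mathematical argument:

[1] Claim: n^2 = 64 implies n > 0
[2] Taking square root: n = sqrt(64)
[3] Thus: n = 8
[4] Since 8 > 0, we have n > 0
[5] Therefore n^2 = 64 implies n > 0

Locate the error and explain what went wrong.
Step 2: Taking square root: n = sqrt(64)

Step 2 takes the square root and assumes the positive root only. The equation n^2 = 64 actually has two solutions: n = 8 and n = -8. The proof silently assumes n > 0 without justification, then uses this assumption to conclude n > 0, which is circular. The counterexample n = -8 shows the claim is false.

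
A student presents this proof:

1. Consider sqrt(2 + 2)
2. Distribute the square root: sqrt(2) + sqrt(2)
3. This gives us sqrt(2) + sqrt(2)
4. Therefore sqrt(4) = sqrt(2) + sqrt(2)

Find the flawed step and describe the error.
Step 2: Distribute the square root: sqrt(2) + sqrt(2)

Step 2 incorrectly 'distributes' the square root over addition. The square root function does not distribute: sqrt(a + b) ≠ sqrt(a) + sqrt(b). In fact, sqrt(2 + 2) = sqrt(4) ≈ 2.0000, while sqrt(2) + sqrt(2) ≈ 2.8284.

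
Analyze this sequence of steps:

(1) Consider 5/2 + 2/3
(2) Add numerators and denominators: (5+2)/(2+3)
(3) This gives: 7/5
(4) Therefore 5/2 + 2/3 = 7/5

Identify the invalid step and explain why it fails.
Step 2: Add numerators and denominators: (5+2)/(2+3)

Step 2 incorrectly adds fractions by separately adding numerators and denominators. This is wrong. The correct method requires a common denominator: 5/2 + 2/3 = (5×3 + 2×2)/(2×3) = 19/6 = 19/6. The method used gives 7/5, which is different.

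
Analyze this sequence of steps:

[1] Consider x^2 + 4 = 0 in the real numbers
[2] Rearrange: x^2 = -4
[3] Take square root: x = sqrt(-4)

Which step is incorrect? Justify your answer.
Step 3: Take square root: x = sqrt(-4)

Step 3 takes the square root of -4, which is negative. In the real number system, the square root of a negative number is undefined. The equation x^2 + 4 = 0 has no real solutions. Square roots of negative numbers only exist in the complex numbers.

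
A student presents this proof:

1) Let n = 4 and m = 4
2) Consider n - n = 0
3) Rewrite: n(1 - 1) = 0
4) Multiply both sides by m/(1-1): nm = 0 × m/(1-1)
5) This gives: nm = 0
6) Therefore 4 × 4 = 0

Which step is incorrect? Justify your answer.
Step 4: Multiply both sides by m/(1-1): nm = 0 × m/(1-1)

Step 4 multiplies both sides by m/(1-1). However, 1-1 = 0, so this is multiplication by m/0, which is undefined. We cannot multiply by an undefined expression.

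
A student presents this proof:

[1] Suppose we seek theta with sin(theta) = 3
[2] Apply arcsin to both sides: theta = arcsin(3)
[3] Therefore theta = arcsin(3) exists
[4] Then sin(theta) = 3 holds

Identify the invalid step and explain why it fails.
Step 2: Apply arcsin to both sides: theta = arcsin(3)

Step 2 applies arcsin to 3. However, arcsin(x) is only defined for x in [-1, 1] because sin(theta) can only produce values in that range. Since |3| > 1, arcsin(3) is undefined. There is no angle whose sine equals 3.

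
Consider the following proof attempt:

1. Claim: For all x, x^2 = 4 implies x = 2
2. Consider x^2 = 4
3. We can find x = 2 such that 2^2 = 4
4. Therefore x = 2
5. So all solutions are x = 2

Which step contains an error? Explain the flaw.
Step 4: Therefore x = 2

Step 4 incorrectly concludes that x = 2 is the only solution. The proof shows that x = 2 is A solution (existence), but does not show it is the ONLY solution (uniqueness). In fact, x = -2 is also a solution since (-2)^2 = 4. Finding one solution doesn't prove there are no others.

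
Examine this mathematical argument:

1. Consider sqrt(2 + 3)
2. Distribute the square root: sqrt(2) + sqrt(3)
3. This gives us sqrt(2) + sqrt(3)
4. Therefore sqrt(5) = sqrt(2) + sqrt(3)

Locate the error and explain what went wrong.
Step 2: Distribute the square root: sqrt(2) + sqrt(3)

Step 2 incorrectly 'distributes' the square root over addition. The square root function does not distribute: sqrt(a + b) ≠ sqrt(a) + sqrt(b). In fact, sqrt(2 + 3) = sqrt(5) ≈ 2.2361, while sqrt(2) + sqrt(3) ≈ 3.1463.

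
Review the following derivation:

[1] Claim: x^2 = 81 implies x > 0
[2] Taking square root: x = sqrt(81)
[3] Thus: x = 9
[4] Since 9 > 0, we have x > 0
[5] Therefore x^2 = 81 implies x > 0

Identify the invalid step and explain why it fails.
Step 2: Taking square root: x = sqrt(81)

Step 2 takes the square root and assumes the positive root only. The equation x^2 = 81 actually has two solutions: x = 9 and x = -9. The proof silently assumes x > 0 without justification, then uses this assumption to conclude x > 0, which is circular. The counterexample x = -9 shows the claim is false.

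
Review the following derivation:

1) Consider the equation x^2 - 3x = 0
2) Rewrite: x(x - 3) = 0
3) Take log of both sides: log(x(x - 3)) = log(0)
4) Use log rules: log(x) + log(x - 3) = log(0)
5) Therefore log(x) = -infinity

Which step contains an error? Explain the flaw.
Step 3: Take log of both sides: log(x(x - 3)) = log(0)

Step 3 takes the logarithm of both sides, resulting in log(0) on the right side. The logarithm is only defined for positive numbers; log(0) is undefined (approaches negative infinity). This operation is invalid.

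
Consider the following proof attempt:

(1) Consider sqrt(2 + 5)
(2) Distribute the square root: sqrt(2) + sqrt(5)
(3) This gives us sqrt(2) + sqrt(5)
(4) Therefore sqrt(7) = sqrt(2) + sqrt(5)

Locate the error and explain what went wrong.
Step 2: Distribute the square root: sqrt(2) + sqrt(5)

Step 2 incorrectly 'distributes' the square root over addition. The square root function does not distribute: sqrt(a + b) ≠ sqrt(a) + sqrt(b). In fact, sqrt(2 + 5) = sqrt(7) ≈ 2.6458, while sqrt(2) + sqrt(5) ≈ 3.6503.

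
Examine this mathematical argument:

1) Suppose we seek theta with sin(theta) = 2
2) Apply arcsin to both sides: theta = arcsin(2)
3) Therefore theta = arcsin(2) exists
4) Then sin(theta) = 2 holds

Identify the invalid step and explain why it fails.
Step 2: Apply arcsin to both sides: theta = arcsin(2)

Step 2 applies arcsin to 2. However, arcsin(x) is only defined for x in [-1, 1] because sin(theta) can only produce values in that range. Since |2| > 1, arcsin(2) is undefined. There is no angle whose sine equals 2.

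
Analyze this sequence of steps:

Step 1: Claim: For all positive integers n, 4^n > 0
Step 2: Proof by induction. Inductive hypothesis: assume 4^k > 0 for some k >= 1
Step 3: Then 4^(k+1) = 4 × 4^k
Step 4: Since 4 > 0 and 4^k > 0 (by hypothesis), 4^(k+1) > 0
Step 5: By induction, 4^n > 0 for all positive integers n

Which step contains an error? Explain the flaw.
Step 5: By induction, 4^n > 0 for all positive integers n

Step 5 concludes the proof by induction, but no base case was ever established. A valid induction proof requires: (1) a base case proving 4^1 > 0, and (2) an inductive step showing IF 4^k > 0 THEN 4^(k+1) > 0. Steps 2-4 correctly establish the inductive step, but without the base case the conclusion in step 5 does not follow.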